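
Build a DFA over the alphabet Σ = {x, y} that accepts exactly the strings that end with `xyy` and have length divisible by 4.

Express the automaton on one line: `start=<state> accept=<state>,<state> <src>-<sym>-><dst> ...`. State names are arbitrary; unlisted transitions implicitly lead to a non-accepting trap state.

Run two small machines in parallel and take their product. The first has 4 states tracking how much of the suffix `xyy` has currently been matched; the second has 4 states tracking the input length modulo 4. A product state is a pair (one from each), accepting exactly when both do. Equivalent product states are then merged.
        x   y  
>  q0   q1  q1 
   q1   q2  q3 
   q2   q4  q5 
   q3   q4  q4 
   q4   q0  q0 
   q5   q0  q6 
 * q6   q1  q1 
(> = start, * = accepting)

start=q0 accept=q6 q0-x->q1 q0-y->q1 q1-x->q2 q1-y->q3 q2-x->q4 q2-y->q5 q3-x->q4 q3-y->q4 q4-x->q0 q4-y->q0 q5-x->q0 q5-y->q6 q6-x->q1 q6-y->q1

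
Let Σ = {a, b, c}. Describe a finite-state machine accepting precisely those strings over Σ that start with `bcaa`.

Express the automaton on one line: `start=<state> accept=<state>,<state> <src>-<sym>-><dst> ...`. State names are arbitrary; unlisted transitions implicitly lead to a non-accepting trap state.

Check the first 4 symbols one by one: q0 through q3 record how many have matched `bcaa` so far; any wrong symbol goes to the dead state q5. After all 4 match we enter the accepting sink q4.
With 6 states:
        a   b   c  
>  q0   q5  q1  q5 
   q1   q5  q5  q2 
   q2   q3  q5  q5 
   q3   q4  q5  q5 
 * q4   q4  q4  q4 
   q5   q5  q5  q5 
(> = start, * = accepting)

start=q0 accept=q4 q0-a->q5 q0-b->q1 q0-c->q5 q1-a->q5 q1-b->q5 q1-c->q2 q2-a->q3 q2-b->q5 q2-c->q5 q3-a->q4 q3-b->q5 q3-c->q5 q4-a->q4 q4-b->q4 q4-c->q4 q5-a->q5 q5-b->q5 q5-c->q5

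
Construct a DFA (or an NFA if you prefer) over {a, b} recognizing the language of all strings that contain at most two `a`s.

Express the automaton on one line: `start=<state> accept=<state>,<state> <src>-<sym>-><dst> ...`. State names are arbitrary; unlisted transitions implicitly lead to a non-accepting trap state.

Only the number of `a`s matters, and only up to 3. Make a chain s0 → s1 → s2 → s3 advanced by each `a` (with s3 absorbing); every other symbol self-loops. The accepting set is {s0, s1, s2}.
        a   b  
>* s0   s1  s0 
 * s1   s2  s1 
 * s2   s3  s2 
   s3   s3  s3 
(> = start, * = accepting)

start=s0 accept=s0,s1,s2 s0-a->s1 s0-b->s0 s1-a->s2 s1-b->s1 s2-a->s3 s2-b->s2 s3-a->s3 s3-b->s3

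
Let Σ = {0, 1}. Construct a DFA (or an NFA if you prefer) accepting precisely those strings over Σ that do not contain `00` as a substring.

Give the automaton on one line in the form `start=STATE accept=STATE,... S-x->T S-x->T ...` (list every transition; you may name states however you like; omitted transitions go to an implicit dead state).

start=q0 accept=q0,q1 q0-0->q1 q0-1->q0 q1-0->q2 q1-1->q0 q2-0->q2 q2-1->q2

This is the complement of 'contains `00`'. Use the same substring-matching states — q0 through q2 holding how much of `00` has just been matched — but flip the accepting set: everything except the trap q2 accepts.
A 3-state machine:
        0   1  
>* q0   q1  q0 
 * q1   q2  q0 
   q2   q2  q2 
(> = start, * = accepting)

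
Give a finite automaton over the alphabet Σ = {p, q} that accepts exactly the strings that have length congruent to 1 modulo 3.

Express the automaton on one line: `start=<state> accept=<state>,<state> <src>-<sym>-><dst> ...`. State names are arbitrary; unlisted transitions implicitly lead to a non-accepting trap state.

Count input length modulo 3: every symbol advances one step around the cycle s0 → s1 → s2 → s0. Accept at s1.
        p   q  
>  s0   s1  s1 
 * s1   s2  s2 
   s2   s0  s0 
(> = start, * = accepting)

start=s0 accept=s1 s0-p->s1 s0-q->s1 s1-p->s2 s1-q->s2 s2-p->s0 s2-q->s0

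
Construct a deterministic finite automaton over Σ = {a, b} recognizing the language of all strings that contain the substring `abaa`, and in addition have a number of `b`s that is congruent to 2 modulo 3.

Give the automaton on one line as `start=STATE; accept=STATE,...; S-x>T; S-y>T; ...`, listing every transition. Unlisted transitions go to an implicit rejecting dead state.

Handle the two conditions separately and then intersect. The first has 5 states tracking whether and how much of `abaa` has been seen; the second has 3 states tracking the count of `b`s modulo 3. A product state is a pair (one from each), accepting exactly when both do.
          a    b  
>  q0     q1   q2 
   q1     q1   q3 
   q2     q4   q5 
   q3     q6   q5 
   q4     q4   q7 
   q5     q8   q0 
   q6     q9   q7 
   q7    q10   q0 
   q8     q8  q11 
   q9     q9  q12 
   q10   q12  q11 
   q11   q13   q2 
 * q12   q12  q14 
   q13   q14   q3 
   q14   q14   q9 
(> = start, * = accepting)

start=q0; accept=q12; q0-a>q1; q0-b>q2; q1-a>q1; q1-b>q3; q2-a>q4; q2-b>q5; q3-a>q6; q3-b>q5; q4-a>q4; q4-b>q7; q5-a>q8; q5-b>q0; q6-a>q9; q6-b>q7; q7-a>q10; q7-b>q0; q8-a>q8; q8-b>q11; q9-a>q9; q9-b>q12; q10-a>q12; q10-b>q11; q11-a>q13; q11-b>q2; q12-a>q12; q12-b>q14; q13-a>q14; q13-b>q3; q14-a>q14; q14-b>q9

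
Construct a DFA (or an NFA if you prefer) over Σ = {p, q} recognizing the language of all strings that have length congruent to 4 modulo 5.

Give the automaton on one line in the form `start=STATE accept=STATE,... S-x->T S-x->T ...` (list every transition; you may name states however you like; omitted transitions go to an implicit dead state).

start=s0 accept=s4 s0-p->s1 s0-q->s1 s1-p->s2 s1-q->s2 s2-p->s3 s2-q->s3 s3-p->s4 s3-q->s4 s4-p->s0 s4-q->s0

Only the length mod 5 matters, so use a 5-cycle: from any state, every input symbol moves to the next state, wrapping s4 back to s0. Mark s4 accepting.
5 states suffice.
        p   q  
>  s0   s1  s1 
   s1   s2  s2 
   s2   s3  s3 
   s3   s4  s4 
 * s4   s0  s0 
(> = start, * = accepting)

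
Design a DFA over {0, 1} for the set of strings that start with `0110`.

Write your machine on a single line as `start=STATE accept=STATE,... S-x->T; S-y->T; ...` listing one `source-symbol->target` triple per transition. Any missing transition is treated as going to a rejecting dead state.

Walk along `0110` while the input agrees: from s0 take `0` to s1, and so on. Any deviation drops to the rejecting sink s5. Once s4 is reached the prefix is confirmed and every continuation is accepted.
        0   1  
>  s0   s1  s5 
   s1   s5  s2 
   s2   s5  s3 
   s3   s4  s5 
 * s4   s4  s4 
   s5   s5  s5 
(> = start, * = accepting)

start=s0; accept=s4; s0-0->s1; s0-1->s5; s1-0->s5; s1-1->s2; s2-0->s5; s2-1->s3; s3-0->s4; s3-1->s5; s4-0->s4; s4-1->s4; s5-0->s5; s5-1->s5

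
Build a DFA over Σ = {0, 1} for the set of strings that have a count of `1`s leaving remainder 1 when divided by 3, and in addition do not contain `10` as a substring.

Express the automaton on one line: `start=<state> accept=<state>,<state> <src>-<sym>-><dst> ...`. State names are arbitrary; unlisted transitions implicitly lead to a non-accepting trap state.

Build one automaton per condition and run them in lockstep. One (3 states) tracks the count of `1`s modulo 3; the other (3 states) tracks partial matches of the forbidden pattern `10`. Each combined state is a pair, one component from each; accept when both components accept. Equivalent product states are then merged.
        0   1  
>  s0   s0  s1 
 * s1   s2  s3 
   s2   s2  s2 
   s3   s2  s4 
   s4   s2  s1 
(> = start, * = accepting)

start=s0 accept=s1 s0-0->s0 s0-1->s1 s1-0->s2 s1-1->s3 s2-0->s2 s2-1->s2 s3-0->s2 s3-1->s4 s4-0->s2 s4-1->s1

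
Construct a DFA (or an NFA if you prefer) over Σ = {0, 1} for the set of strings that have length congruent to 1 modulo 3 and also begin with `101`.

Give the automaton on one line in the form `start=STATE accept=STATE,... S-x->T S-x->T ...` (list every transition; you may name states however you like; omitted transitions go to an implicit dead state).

Handle the two conditions separately and then intersect. The first has 3 states tracking the input length modulo 3; the second has 5 states tracking whether the input so far still matches the prefix `101`. A product state is a pair (one from each), accepting exactly when both do. Equivalent product states are then merged.
        0   1  
>  q0   q1  q2 
   q1   q1  q1 
   q2   q3  q1 
   q3   q1  q4 
   q4   q5  q5 
 * q5   q6  q6 
   q6   q4  q4 
(> = start, * = accepting)

start=q0 accept=q5 q0-0->q1 q0-1->q2 q1-0->q1 q1-1->q1 q2-0->q3 q2-1->q1 q3-0->q1 q3-1->q4 q4-0->q5 q4-1->q5 q5-0->q6 q5-1->q6 q6-0->q4 q6-1->q4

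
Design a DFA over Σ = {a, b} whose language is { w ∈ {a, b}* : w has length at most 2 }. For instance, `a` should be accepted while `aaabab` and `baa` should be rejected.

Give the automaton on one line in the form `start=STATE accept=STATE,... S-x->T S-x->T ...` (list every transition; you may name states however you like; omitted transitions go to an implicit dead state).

start=s0 accept=s0,s1,s2 s0-a->s1 s0-b->s1 s1-a->s2 s1-b->s2 s2-a->s3 s2-b->s3 s3-a->s3 s3-b->s3

We only need to distinguish lengths 0, 1, …, 2, and '>2'. Chain s0 → s1 → s2 → s3 on every symbol, with s3 looping. Accepting states: {s0, s1, s2}.
With 4 states:
        a   b  
>* s0   s1  s1 
 * s1   s2  s2 
 * s2   s3  s3 
   s3   s3  s3 
(> = start, * = accepting)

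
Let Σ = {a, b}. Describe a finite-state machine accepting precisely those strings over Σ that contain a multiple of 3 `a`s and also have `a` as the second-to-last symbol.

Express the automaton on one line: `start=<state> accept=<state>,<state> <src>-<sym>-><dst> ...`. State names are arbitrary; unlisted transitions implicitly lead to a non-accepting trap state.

Build one automaton per condition and run them in lockstep. One (3 states) tracks the count of `a`s modulo 3; the other (7 states) tracks the last 2 symbols read. Each combined state is a pair, one component from each; accept when both components accept. Equivalent product states are then merged.
With 7 states:
        a   b  
>  s0   s1  s0 
   s1   s2  s1 
   s2   s3  s4 
 * s3   s1  s5 
   s4   s6  s4 
 * s5   s1  s0 
   s6   s1  s5 
(> = start, * = accepting)

start=s0 accept=s3,s5 s0-a->s1 s0-b->s0 s1-a->s2 s1-b->s1 s2-a->s3 s2-b->s4 s3-a->s1 s3-b->s5 s4-a->s6 s4-b->s4 s5-a->s1 s5-b->s0 s6-a->s1 s6-b->s5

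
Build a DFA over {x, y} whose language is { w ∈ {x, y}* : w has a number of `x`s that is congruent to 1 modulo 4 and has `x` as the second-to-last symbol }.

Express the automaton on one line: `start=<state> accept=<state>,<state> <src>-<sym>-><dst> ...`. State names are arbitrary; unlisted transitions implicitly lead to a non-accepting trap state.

start=S0 accept=S4,S15 S0-x->S1 S0-y->S2 S1-x->S3 S1-y->S4 S2-x->S5 S2-y->S6 S3-x->S7 S3-y->S8 S4-x->S9 S4-y->S10 S5-x->S3 S5-y->S4 S6-x->S5 S6-y->S6 S7-x->S11 S7-y->S12 S8-x->S13 S8-y->S14 S9-x->S7 S9-y->S8 S10-x->S9 S10-y->S10 S11-x->S15 S11-y->S16 S12-x->S17 S12-y->S18 S13-x->S11 S13-y->S12 S14-x->S13 S14-y->S14 S15-x->S3 S15-y->S4 S16-x->S5 S16-y->S6 S17-x->S15 S17-y->S16 S18-x->S17 S18-y->S18

Run two small machines in parallel and take their product. One (4 states) tracks the count of `x`s modulo 4; the other (7 states) tracks the last 2 symbols read. Each combined state is a pair, one component from each; accept when both components accept.
A 19-state machine:
          x    y  
>  S0     S1   S2 
   S1     S3   S4 
   S2     S5   S6 
   S3     S7   S8 
 * S4     S9  S10 
   S5     S3   S4 
   S6     S5   S6 
   S7    S11  S12 
   S8    S13  S14 
   S9     S7   S8 
   S10    S9  S10 
   S11   S15  S16 
   S12   S17  S18 
   S13   S11  S12 
   S14   S13  S14 
 * S15    S3   S4 
   S16    S5   S6 
   S17   S15  S16 
   S18   S17  S18 
(> = start, * = accepting)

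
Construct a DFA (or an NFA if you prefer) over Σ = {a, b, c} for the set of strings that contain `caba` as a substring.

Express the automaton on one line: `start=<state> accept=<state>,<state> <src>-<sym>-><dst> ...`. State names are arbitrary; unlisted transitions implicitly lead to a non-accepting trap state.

Track how much of `caba` has been matched so far: state S0 is no progress, S4 is the absorbing accept state reached once `caba` has occurred. Intermediate states record partial matches; on a mismatch, fall back to the longest reusable overlap.
        a   b   c  
>  S0   S0  S0  S1 
   S1   S2  S0  S1 
   S2   S0  S3  S1 
   S3   S4  S0  S1 
 * S4   S4  S4  S4 
(> = start, * = accepting)

start=S0 accept=S4 S0-a->S0 S0-b->S0 S0-c->S1 S1-a->S2 S1-b->S0 S1-c->S1 S2-a->S0 S2-b->S3 S2-c->S1 S3-a->S4 S3-b->S0 S3-c->S1 S4-a->S4 S4-b->S4 S4-c->S4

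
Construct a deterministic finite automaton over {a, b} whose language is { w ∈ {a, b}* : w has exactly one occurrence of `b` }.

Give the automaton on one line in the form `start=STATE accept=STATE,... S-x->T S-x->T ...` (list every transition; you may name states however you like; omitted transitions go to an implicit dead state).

Count `b`s, saturating at 2: state q0 means no `b` yet, q1 means one `b` seen, q2 means more than one. Each `b` increments (capped at q2); other symbols loop. Accept from {q1}.
A 3-state machine:
        a   b  
>  q0   q0  q1 
 * q1   q1  q2 
   q2   q2  q2 
(> = start, * = accepting)

start=q0 accept=q1 q0-a->q0 q0-b->q1 q1-a->q1 q1-b->q2 q2-a->q2 q2-b->q2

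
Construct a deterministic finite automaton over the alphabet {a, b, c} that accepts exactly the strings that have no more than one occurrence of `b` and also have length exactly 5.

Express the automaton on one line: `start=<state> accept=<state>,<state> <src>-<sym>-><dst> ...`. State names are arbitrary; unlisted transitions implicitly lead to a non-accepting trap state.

start=q0 accept=q10 q0-a->q1 q0-b->q2 q0-c->q1 q1-a->q3 q1-b->q4 q1-c->q3 q2-a->q4 q2-b->q5 q2-c->q4 q3-a->q6 q3-b->q7 q3-c->q6 q4-a->q7 q4-b->q5 q4-c->q7 q5-a->q5 q5-b->q5 q5-c->q5 q6-a->q8 q6-b->q9 q6-c->q8 q7-a->q9 q7-b->q5 q7-c->q9 q8-a->q10 q8-b->q10 q8-c->q10 q9-a->q10 q9-b->q5 q9-c->q10 q10-a->q5 q10-b->q5 q10-c->q5

Run two small machines in parallel and take their product. The first has 3 states tracking the count of `b`s, saturating at 2; the second has 7 states tracking the input length, saturating at 6. A product state is a pair (one from each), accepting exactly when both do. Equivalent product states are then merged.
With 11 states:
          a    b    c  
>  q0     q1   q2   q1 
   q1     q3   q4   q3 
   q2     q4   q5   q4 
   q3     q6   q7   q6 
   q4     q7   q5   q7 
   q5     q5   q5   q5 
   q6     q8   q9   q8 
   q7     q9   q5   q9 
   q8    q10  q10  q10 
   q9    q10   q5  q10 
 * q10    q5   q5   q5 
(> = start, * = accepting)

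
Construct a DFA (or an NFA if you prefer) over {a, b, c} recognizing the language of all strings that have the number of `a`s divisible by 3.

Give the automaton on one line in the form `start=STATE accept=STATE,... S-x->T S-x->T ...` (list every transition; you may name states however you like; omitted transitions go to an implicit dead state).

The only thing that matters is how many `a`s have appeared, reduced mod 3. Use one state per residue: S0 for 0, …, S2 for 2. Reading `a` moves to the next residue; anything else stays put. S0 is accepting.
3 states suffice.
        a   b   c  
>* S0   S1  S0  S0 
   S1   S2  S1  S1 
   S2   S0  S2  S2 
(> = start, * = accepting)

start=S0 accept=S0 S0-a->S1 S0-b->S0 S0-c->S0 S1-a->S2 S1-b->S1 S1-c->S1 S2-a->S0 S2-b->S2 S2-c->S2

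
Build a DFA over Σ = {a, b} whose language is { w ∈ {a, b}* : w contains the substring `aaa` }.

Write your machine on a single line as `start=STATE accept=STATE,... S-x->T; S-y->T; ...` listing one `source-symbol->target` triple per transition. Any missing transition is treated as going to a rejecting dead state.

Track how much of `aaa` has been matched so far: state q0 is no progress, q3 is the absorbing accept state reached once `aaa` has occurred. Intermediate states record partial matches; on a mismatch, fall back to the longest reusable overlap.
        a   b  
>  q0   q1  q0 
   q1   q2  q0 
   q2   q3  q0 
 * q3   q3  q3 
(> = start, * = accepting)

start=q0; accept=q3; q0-a->q1; q0-b->q0; q1-a->q2; q1-b->q0; q2-a->q3; q2-b->q0; q3-a->q3; q3-b->q3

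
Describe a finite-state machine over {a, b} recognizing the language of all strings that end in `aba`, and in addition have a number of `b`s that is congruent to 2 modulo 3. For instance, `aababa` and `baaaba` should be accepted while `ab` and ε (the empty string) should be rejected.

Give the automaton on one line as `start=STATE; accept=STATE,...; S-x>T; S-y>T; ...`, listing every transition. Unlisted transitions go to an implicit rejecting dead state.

start=s0; accept=s5; s0-a>s0; s0-b>s1; s1-a>s2; s1-b>s3; s2-a>s2; s2-b>s4; s3-a>s3; s3-b>s0; s4-a>s5; s4-b>s0; s5-a>s3; s5-b>s0

Build one automaton per condition and run them in lockstep. One (4 states) tracks how much of the suffix `aba` has currently been matched; the other (3 states) tracks the count of `b`s modulo 3. Each combined state is a pair, one component from each; accept when both components accept. Minimizing collapses redundant product states.
6 states suffice.
        a   b  
>  s0   s0  s1 
   s1   s2  s3 
   s2   s2  s4 
   s3   s3  s0 
   s4   s5  s0 
 * s5   s3  s0 
(> = start, * = accepting)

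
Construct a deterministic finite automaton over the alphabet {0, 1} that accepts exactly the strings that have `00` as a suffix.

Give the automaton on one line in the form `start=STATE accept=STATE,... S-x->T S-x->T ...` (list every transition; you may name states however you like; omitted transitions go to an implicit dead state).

start=q0 accept=q2 q0-0->q1 q0-1->q0 q1-0->q2 q1-1->q0 q2-0->q2 q2-1->q0

Let each state record the length of the longest suffix of the input read so far that is also a prefix of `00`. q1 means the last symbol is `0`; q2 means the last 2 symbols are `00`. Accept only at q2, where the string currently ends in `00`.
A 3-state machine:
        0   1  
>  q0   q1  q0 
   q1   q2  q0 
 * q2   q2  q0 
(> = start, * = accepting)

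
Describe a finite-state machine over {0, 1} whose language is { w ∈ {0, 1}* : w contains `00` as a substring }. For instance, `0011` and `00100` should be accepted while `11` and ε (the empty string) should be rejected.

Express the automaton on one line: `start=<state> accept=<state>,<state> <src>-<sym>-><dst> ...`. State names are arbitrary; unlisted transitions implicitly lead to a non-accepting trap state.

Track how much of `00` has been matched so far: state A is no progress, C is the absorbing accept state reached once `00` has occurred. Intermediate states record partial matches; on a mismatch, fall back to the longest reusable overlap.
With 3 states:
       0  1 
>  A   B  A 
   B   C  A 
 * C   C  C 
(> = start, * = accepting)

start=A accept=C A-0->B A-1->A B-0->C B-1->A C-0->C C-1->C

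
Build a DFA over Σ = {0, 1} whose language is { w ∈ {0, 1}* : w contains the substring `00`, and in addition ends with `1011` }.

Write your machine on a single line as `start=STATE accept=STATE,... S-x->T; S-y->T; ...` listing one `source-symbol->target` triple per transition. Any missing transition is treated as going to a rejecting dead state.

start=S0; accept=S10; S0-0->S1; S0-1->S2; S1-0->S3; S1-1->S2; S2-0->S4; S2-1->S2; S3-0->S3; S3-1->S5; S4-0->S3; S4-1->S6; S5-0->S7; S5-1->S5; S6-0->S4; S6-1->S8; S7-0->S3; S7-1->S9; S8-0->S4; S8-1->S2; S9-0->S7; S9-1->S10; S10-0->S7; S10-1->S5

Handle the two conditions separately and then intersect. The first has 3 states tracking whether and how much of `00` has been seen; the second has 5 states tracking how much of the suffix `1011` has currently been matched. A product state is a pair (one from each), accepting exactly when both do.
With 11 states:
          0    1  
>  S0     S1   S2 
   S1     S3   S2 
   S2     S4   S2 
   S3     S3   S5 
   S4     S3   S6 
   S5     S7   S5 
   S6     S4   S8 
   S7     S3   S9 
   S8     S4   S2 
   S9     S7  S10 
 * S10    S7   S5 
(> = start, * = accepting)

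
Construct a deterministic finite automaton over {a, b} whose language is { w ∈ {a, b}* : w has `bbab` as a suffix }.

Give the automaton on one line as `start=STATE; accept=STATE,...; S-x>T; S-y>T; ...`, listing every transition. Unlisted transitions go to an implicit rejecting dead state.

Let each state record the length of the longest suffix of the input read so far that is also a prefix of `bbab`. q1 means the last symbol is `b`; q2 means the last 2 symbols are `bb`; q3 means the last 3 symbols are `bba`; q4 means the last 4 symbols are `bbab`. Accept only at q4, where the string currently ends in `bbab`.
        a   b  
>  q0   q0  q1 
   q1   q0  q2 
   q2   q3  q2 
   q3   q0  q4 
 * q4   q0  q2 
(> = start, * = accepting)

start=q0; accept=q4; q0-a>q0; q0-b>q1; q1-a>q0; q1-b>q2; q2-a>q3; q2-b>q2; q3-a>q0; q3-b>q4; q4-a>q0; q4-b>q2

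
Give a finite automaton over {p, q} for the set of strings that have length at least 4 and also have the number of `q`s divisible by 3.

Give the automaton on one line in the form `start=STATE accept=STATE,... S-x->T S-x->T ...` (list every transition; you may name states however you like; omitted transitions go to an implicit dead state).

start=S0 accept=S8 S0-p->S1 S0-q->S2 S1-p->S3 S1-q->S4 S2-p->S4 S2-q->S5 S3-p->S6 S3-q->S4 S4-p->S4 S4-q->S7 S5-p->S7 S5-q->S6 S6-p->S8 S6-q->S4 S7-p->S7 S7-q->S8 S8-p->S8 S8-q->S4

Handle the two conditions separately and then intersect. The first has 6 states tracking the input length, saturating at 5; the second has 3 states tracking the count of `q`s modulo 3. A product state is a pair (one from each), accepting exactly when both do. Minimizing collapses redundant product states.
        p   q  
>  S0   S1  S2 
   S1   S3  S4 
   S2   S4  S5 
   S3   S6  S4 
   S4   S4  S7 
   S5   S7  S6 
   S6   S8  S4 
   S7   S7  S8 
 * S8   S8  S4 
(> = start, * = accepting)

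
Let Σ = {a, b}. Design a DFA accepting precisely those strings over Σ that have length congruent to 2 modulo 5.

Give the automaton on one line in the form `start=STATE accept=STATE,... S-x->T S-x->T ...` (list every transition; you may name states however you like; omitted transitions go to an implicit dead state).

Only the length mod 5 matters, so use a 5-cycle: from any state, every input symbol moves to the next state, wrapping S4 back to S0. Mark S2 accepting.
With 5 states:
        a   b  
>  S0   S1  S1 
   S1   S2  S2 
 * S2   S3  S3 
   S3   S4  S4 
   S4   S0  S0 
(> = start, * = accepting)

start=S0 accept=S2 S0-a->S1 S0-b->S1 S1-a->S2 S1-b->S2 S2-a->S3 S2-b->S3 S3-a->S4 S3-b->S4 S4-a->S0 S4-b->S0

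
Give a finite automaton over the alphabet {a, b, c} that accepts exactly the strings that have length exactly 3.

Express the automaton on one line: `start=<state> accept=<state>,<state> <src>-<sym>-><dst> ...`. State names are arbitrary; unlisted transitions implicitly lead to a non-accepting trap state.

Count input length up to 4: every symbol moves from q0 toward q4, which means 'more than 3' and absorbs. Accept from {q3}.
        a   b   c  
>  q0   q1  q1  q1 
   q1   q2  q2  q2 
   q2   q3  q3  q3 
 * q3   q4  q4  q4 
   q4   q4  q4  q4 
(> = start, * = accepting)

start=q0 accept=q3 q0-a->q1 q0-b->q1 q0-c->q1 q1-a->q2 q1-b->q2 q1-c->q2 q2-a->q3 q2-b->q3 q2-c->q3 q3-a->q4 q3-b->q4 q3-c->q4 q4-a->q4 q4-b->q4 q4-c->q4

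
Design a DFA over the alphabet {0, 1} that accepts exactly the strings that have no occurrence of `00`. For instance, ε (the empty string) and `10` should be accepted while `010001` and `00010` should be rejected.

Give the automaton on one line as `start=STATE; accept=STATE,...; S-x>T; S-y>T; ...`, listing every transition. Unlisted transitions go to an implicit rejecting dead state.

start=q0; accept=q0,q1; q0-0>q1; q0-1>q0; q1-0>q2; q1-1>q0; q2-0>q2; q2-1>q2

Track partial matches of the forbidden pattern `00`. State q2 is a dead state reached once `00` has occurred; every other state accepts. q0 means no part of `00` is currently matched.
3 states suffice.
        0   1  
>* q0   q1  q0 
 * q1   q2  q0 
   q2   q2  q2 
(> = start, * = accepting)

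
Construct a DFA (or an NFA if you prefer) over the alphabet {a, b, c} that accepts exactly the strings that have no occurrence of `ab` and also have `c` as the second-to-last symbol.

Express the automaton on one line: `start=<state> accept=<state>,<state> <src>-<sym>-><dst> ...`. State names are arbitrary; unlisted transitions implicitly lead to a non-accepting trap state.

start=q0 accept=q10,q11,q12 q0-a->q1 q0-b->q2 q0-c->q3 q1-a->q4 q1-b->q5 q1-c->q6 q2-a->q7 q2-b->q8 q2-c->q9 q3-a->q10 q3-b->q11 q3-c->q12 q4-a->q4 q4-b->q5 q4-c->q6 q5-a->q13 q5-b->q14 q5-c->q15 q6-a->q10 q6-b->q11 q6-c->q12 q7-a->q4 q7-b->q5 q7-c->q6 q8-a->q7 q8-b->q8 q8-c->q9 q9-a->q10 q9-b->q11 q9-c->q12 q10-a->q4 q10-b->q5 q10-c->q6 q11-a->q7 q11-b->q8 q11-c->q9 q12-a->q10 q12-b->q11 q12-c->q12 q13-a->q16 q13-b->q5 q13-c->q17 q14-a->q13 q14-b->q14 q14-c->q15 q15-a->q18 q15-b->q19 q15-c->q20 q16-a->q16 q16-b->q5 q16-c->q17 q17-a->q18 q17-b->q19 q17-c->q20 q18-a->q16 q18-b->q5 q18-c->q17 q19-a->q13 q19-b->q14 q19-c->q15 q20-a->q18 q20-b->q19 q20-c->q20

Run two small machines in parallel and take their product. The first has 3 states tracking partial matches of the forbidden pattern `ab`; the second has 13 states tracking the last 2 symbols read. A product state is a pair (one from each), accepting exactly when both do.
A 21-state machine:
          a    b    c  
>  q0     q1   q2   q3 
   q1     q4   q5   q6 
   q2     q7   q8   q9 
   q3    q10  q11  q12 
   q4     q4   q5   q6 
   q5    q13  q14  q15 
   q6    q10  q11  q12 
   q7     q4   q5   q6 
   q8     q7   q8   q9 
   q9    q10  q11  q12 
 * q10    q4   q5   q6 
 * q11    q7   q8   q9 
 * q12   q10  q11  q12 
   q13   q16   q5  q17 
   q14   q13  q14  q15 
   q15   q18  q19  q20 
   q16   q16   q5  q17 
   q17   q18  q19  q20 
   q18   q16   q5  q17 
   q19   q13  q14  q15 
   q20   q18  q19  q20 
(> = start, * = accepting)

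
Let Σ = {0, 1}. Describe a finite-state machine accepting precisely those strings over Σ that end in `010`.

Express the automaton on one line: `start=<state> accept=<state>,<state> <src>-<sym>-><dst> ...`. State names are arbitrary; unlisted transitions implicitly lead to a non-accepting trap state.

start=A accept=D A-0->B A-1->A B-0->B B-1->C C-0->D C-1->A D-0->B D-1->C

Remember how much of `010` the current input suffix matches. State A means no match yet; B means the last symbol is `0`; C means the last 2 symbols are `01`; D means the last 3 symbols are `010`. Only D accepts. On a mismatch, fall back to the longest proper suffix that is still a prefix of `010`.
4 states suffice.
       0  1 
>  A   B  A 
   B   B  C 
   C   D  A 
 * D   B  C 
(> = start, * = accepting)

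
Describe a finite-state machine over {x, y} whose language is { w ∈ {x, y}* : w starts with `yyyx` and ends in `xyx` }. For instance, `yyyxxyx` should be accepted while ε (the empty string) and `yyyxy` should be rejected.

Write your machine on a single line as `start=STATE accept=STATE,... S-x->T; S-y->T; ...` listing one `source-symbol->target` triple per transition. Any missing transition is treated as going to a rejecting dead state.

start=S0; accept=S7; S0-x->S1; S0-y->S2; S1-x->S1; S1-y->S1; S2-x->S1; S2-y->S3; S3-x->S1; S3-y->S4; S4-x->S5; S4-y->S1; S5-x->S5; S5-y->S6; S6-x->S7; S6-y->S8; S7-x->S5; S7-y->S6; S8-x->S5; S8-y->S8

Handle the two conditions separately and then intersect. The first has 6 states tracking whether the input so far still matches the prefix `yyyx`; the second has 4 states tracking how much of the suffix `xyx` has currently been matched. A product state is a pair (one from each), accepting exactly when both do. Equivalent product states are then merged.
With 9 states:
        x   y  
>  S0   S1  S2 
   S1   S1  S1 
   S2   S1  S3 
   S3   S1  S4 
   S4   S5  S1 
   S5   S5  S6 
   S6   S7  S8 
 * S7   S5  S6 
   S8   S5  S8 
(> = start, * = accepting)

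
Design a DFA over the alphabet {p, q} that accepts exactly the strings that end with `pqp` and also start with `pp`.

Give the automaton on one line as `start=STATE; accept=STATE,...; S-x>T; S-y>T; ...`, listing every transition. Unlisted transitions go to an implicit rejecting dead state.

Run two small machines in parallel and take their product. One (4 states) tracks how much of the suffix `pqp` has currently been matched; the other (4 states) tracks whether the input so far still matches the prefix `pp`. Each combined state is a pair, one component from each; accept when both components accept.
10 states suffice.
        p   q  
>  S0   S1  S2 
   S1   S3  S4 
   S2   S5  S2 
   S3   S3  S6 
   S4   S7  S2 
   S5   S5  S4 
   S6   S8  S9 
   S7   S5  S4 
 * S8   S3  S6 
   S9   S3  S9 
(> = start, * = accepting)

start=S0; accept=S8; S0-p>S1; S0-q>S2; S1-p>S3; S1-q>S4; S2-p>S5; S2-q>S2; S3-p>S3; S3-q>S6; S4-p>S7; S4-q>S2; S5-p>S5; S5-q>S4; S6-p>S8; S6-q>S9; S7-p>S5; S7-q>S4; S8-p>S3; S8-q>S6; S9-p>S3; S9-q>S9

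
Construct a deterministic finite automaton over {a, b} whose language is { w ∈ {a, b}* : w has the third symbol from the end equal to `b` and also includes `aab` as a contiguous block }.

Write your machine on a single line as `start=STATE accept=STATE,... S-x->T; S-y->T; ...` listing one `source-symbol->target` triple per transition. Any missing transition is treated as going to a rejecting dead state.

start=q0; accept=q6,q7,q8,q9; q0-a->q1; q0-b->q0; q1-a->q2; q1-b->q0; q2-a->q2; q2-b->q3; q3-a->q4; q3-b->q5; q4-a->q6; q4-b->q7; q5-a->q8; q5-b->q9; q6-a->q2; q6-b->q3; q7-a->q4; q7-b->q5; q8-a->q6; q8-b->q7; q9-a->q8; q9-b->q9

Handle the two conditions separately and then intersect. The first has 15 states tracking the last 3 symbols read; the second has 4 states tracking whether and how much of `aab` has been seen. A product state is a pair (one from each), accepting exactly when both do. Equivalent product states are then merged.
        a   b  
>  q0   q1  q0 
   q1   q2  q0 
   q2   q2  q3 
   q3   q4  q5 
   q4   q6  q7 
   q5   q8  q9 
 * q6   q2  q3 
 * q7   q4  q5 
 * q8   q6  q7 
 * q9   q8  q9 
(> = start, * = accepting)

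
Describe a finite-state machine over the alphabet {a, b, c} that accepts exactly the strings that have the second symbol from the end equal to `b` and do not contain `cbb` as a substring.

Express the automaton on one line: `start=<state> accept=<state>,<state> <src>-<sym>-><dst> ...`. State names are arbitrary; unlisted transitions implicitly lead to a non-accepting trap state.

Run two small machines in parallel and take their product. One (13 states) tracks the last 2 symbols read; the other (4 states) tracks partial matches of the forbidden pattern `cbb`. Each combined state is a pair, one component from each; accept when both components accept.
With 22 states:
          a    b    c  
>  q0     q1   q2   q3 
   q1     q4   q5   q6 
   q2     q7   q8   q9 
   q3    q10  q11  q12 
   q4     q4   q5   q6 
   q5     q7   q8   q9 
   q6    q10  q11  q12 
 * q7     q4   q5   q6 
 * q8     q7   q8   q9 
 * q9    q10  q11  q12 
   q10    q4   q5   q6 
   q11    q7  q13   q9 
   q12   q10  q11  q12 
   q13   q14  q13  q15 
   q14   q16  q17  q18 
   q15   q19  q20  q21 
   q16   q16  q17  q18 
   q17   q14  q13  q15 
   q18   q19  q20  q21 
   q19   q16  q17  q18 
   q20   q14  q13  q15 
   q21   q19  q20  q21 
(> = start, * = accepting)

start=q0 accept=q7,q8,q9 q0-a->q1 q0-b->q2 q0-c->q3 q1-a->q4 q1-b->q5 q1-c->q6 q2-a->q7 q2-b->q8 q2-c->q9 q3-a->q10 q3-b->q11 q3-c->q12 q4-a->q4 q4-b->q5 q4-c->q6 q5-a->q7 q5-b->q8 q5-c->q9 q6-a->q10 q6-b->q11 q6-c->q12 q7-a->q4 q7-b->q5 q7-c->q6 q8-a->q7 q8-b->q8 q8-c->q9 q9-a->q10 q9-b->q11 q9-c->q12 q10-a->q4 q10-b->q5 q10-c->q6 q11-a->q7 q11-b->q13 q11-c->q9 q12-a->q10 q12-b->q11 q12-c->q12 q13-a->q14 q13-b->q13 q13-c->q15 q14-a->q16 q14-b->q17 q14-c->q18 q15-a->q19 q15-b->q20 q15-c->q21 q16-a->q16 q16-b->q17 q16-c->q18 q17-a->q14 q17-b->q13 q17-c->q15 q18-a->q19 q18-b->q20 q18-c->q21 q19-a->q16 q19-b->q17 q19-c->q18 q20-a->q14 q20-b->q13 q20-c->q15 q21-a->q19 q21-b->q20 q21-c->q21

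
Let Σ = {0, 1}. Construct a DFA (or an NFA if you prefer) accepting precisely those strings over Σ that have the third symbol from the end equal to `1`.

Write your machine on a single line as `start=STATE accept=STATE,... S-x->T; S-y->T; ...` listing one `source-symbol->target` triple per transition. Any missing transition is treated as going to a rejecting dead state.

start=A; accept=L,M,N,O; A-0->B; A-1->C; B-0->D; B-1->E; C-0->F; C-1->G; D-0->H; D-1->I; E-0->J; E-1->K; F-0->L; F-1->M; G-0->N; G-1->O; H-0->H; H-1->I; I-0->J; I-1->K; J-0->L; J-1->M; K-0->N; K-1->O; L-0->H; L-1->I; M-0->J; M-1->K; N-0->L; N-1->M; O-0->N; O-1->O

A DFA must remember the last 3 symbols (since which symbol is third-to-last isn't known until the input ends). Use one state per possible window of the last ≤3 symbols; accept from those whose window starts with `1`.
       0  1 
>  A   B  C 
   B   D  E 
   C   F  G 
   D   H  I 
   E   J  K 
   F   L  M 
   G   N  O 
   H   H  I 
   I   J  K 
   J   L  M 
   K   N  O 
 * L   H  I 
 * M   J  K 
 * N   L  M 
 * O   N  O 
(> = start, * = accepting)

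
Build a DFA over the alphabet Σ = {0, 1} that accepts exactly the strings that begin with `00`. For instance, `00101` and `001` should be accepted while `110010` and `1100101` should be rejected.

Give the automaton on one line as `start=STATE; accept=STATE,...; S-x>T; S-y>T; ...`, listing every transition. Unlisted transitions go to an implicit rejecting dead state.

start=S0; accept=S2; S0-0>S1; S0-1>S3; S1-0>S2; S1-1>S3; S2-0>S2; S2-1>S2; S3-0>S3; S3-1>S3

Check the first 2 symbols one by one: S0 through S1 record how many have matched `00` so far; any wrong symbol goes to the dead state S3. After all 2 match we enter the accepting sink S2.
4 states suffice.
        0   1  
>  S0   S1  S3 
   S1   S2  S3 
 * S2   S2  S2 
   S3   S3  S3 
(> = start, * = accepting)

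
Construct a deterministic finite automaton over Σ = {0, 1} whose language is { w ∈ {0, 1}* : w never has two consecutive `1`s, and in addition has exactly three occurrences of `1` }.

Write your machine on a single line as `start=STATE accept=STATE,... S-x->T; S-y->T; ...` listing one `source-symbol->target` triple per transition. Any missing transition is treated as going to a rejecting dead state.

Handle the two conditions separately and then intersect. One (3 states) tracks partial matches of the forbidden pattern `11`; the other (5 states) tracks the count of `1`s, saturating at 4. Each combined state is a pair, one component from each; accept when both components accept. Minimizing collapses redundant product states.
        0   1  
>  S0   S0  S1 
   S1   S2  S3 
   S2   S2  S4 
   S3   S3  S3 
   S4   S5  S3 
   S5   S5  S6 
 * S6   S6  S3 
(> = start, * = accepting)

start=S0; accept=S6; S0-0->S0; S0-1->S1; S1-0->S2; S1-1->S3; S2-0->S2; S2-1->S4; S3-0->S3; S3-1->S3; S4-0->S5; S4-1->S3; S5-0->S5; S5-1->S6; S6-0->S6; S6-1->S3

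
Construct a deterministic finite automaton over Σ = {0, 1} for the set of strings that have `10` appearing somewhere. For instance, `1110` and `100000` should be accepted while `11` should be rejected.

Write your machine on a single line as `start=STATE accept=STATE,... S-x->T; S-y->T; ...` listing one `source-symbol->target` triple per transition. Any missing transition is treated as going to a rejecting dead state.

start=s0; accept=s2; s0-0->s0; s0-1->s1; s1-0->s2; s1-1->s1; s2-0->s2; s2-1->s2

States s0..s1 record the length of the longest prefix of `10` that matches the current input suffix. Reaching s2 means `10` has been seen, and we stay there forever. Accept from s2.
With 3 states:
        0   1  
>  s0   s0  s1 
   s1   s2  s1 
 * s2   s2  s2 
(> = start, * = accepting)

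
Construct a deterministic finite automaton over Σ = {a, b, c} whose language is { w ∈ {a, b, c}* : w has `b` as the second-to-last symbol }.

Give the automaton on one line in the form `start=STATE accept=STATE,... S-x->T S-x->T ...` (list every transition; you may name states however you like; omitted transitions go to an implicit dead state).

start=q0 accept=q7,q8,q9 q0-a->q1 q0-b->q2 q0-c->q3 q1-a->q4 q1-b->q5 q1-c->q6 q2-a->q7 q2-b->q8 q2-c->q9 q3-a->q10 q3-b->q11 q3-c->q12 q4-a->q4 q4-b->q5 q4-c->q6 q5-a->q7 q5-b->q8 q5-c->q9 q6-a->q10 q6-b->q11 q6-c->q12 q7-a->q4 q7-b->q5 q7-c->q6 q8-a->q7 q8-b->q8 q8-c->q9 q9-a->q10 q9-b->q11 q9-c->q12 q10-a->q4 q10-b->q5 q10-c->q6 q11-a->q7 q11-b->q8 q11-c->q9 q12-a->q10 q12-b->q11 q12-c->q12

A DFA must remember the last 2 symbols (since which symbol is second-to-last isn't known until the input ends). Use one state per possible window of the last ≤2 symbols; accept from those whose window starts with `b`.
A 13-state machine:
          a    b    c  
>  q0     q1   q2   q3 
   q1     q4   q5   q6 
   q2     q7   q8   q9 
   q3    q10  q11  q12 
   q4     q4   q5   q6 
   q5     q7   q8   q9 
   q6    q10  q11  q12 
 * q7     q4   q5   q6 
 * q8     q7   q8   q9 
 * q9    q10  q11  q12 
   q10    q4   q5   q6 
   q11    q7   q8   q9 
   q12   q10  q11  q12 
(> = start, * = accepting)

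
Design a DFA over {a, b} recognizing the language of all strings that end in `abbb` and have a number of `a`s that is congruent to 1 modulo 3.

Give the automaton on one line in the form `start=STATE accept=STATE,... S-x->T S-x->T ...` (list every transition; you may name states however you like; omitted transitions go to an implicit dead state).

Build one automaton per condition and run them in lockstep. The first has 5 states tracking how much of the suffix `abbb` has currently been matched; the second has 3 states tracking the count of `a`s modulo 3. A product state is a pair (one from each), accepting exactly when both do.
With 15 states:
          a    b  
>  q0     q1   q0 
   q1     q2   q3 
   q2     q4   q5 
   q3     q2   q6 
   q4     q1   q7 
   q5     q4   q8 
   q6     q2   q9 
   q7     q1  q10 
   q8     q4  q11 
 * q9     q2  q12 
   q10    q1  q13 
   q11    q4  q14 
   q12    q2  q12 
   q13    q1   q0 
   q14    q4  q14 
(> = start, * = accepting)

start=q0 accept=q9 q0-a->q1 q0-b->q0 q1-a->q2 q1-b->q3 q2-a->q4 q2-b->q5 q3-a->q2 q3-b->q6 q4-a->q1 q4-b->q7 q5-a->q4 q5-b->q8 q6-a->q2 q6-b->q9 q7-a->q1 q7-b->q10 q8-a->q4 q8-b->q11 q9-a->q2 q9-b->q12 q10-a->q1 q10-b->q13 q11-a->q4 q11-b->q14 q12-a->q2 q12-b->q12 q13-a->q1 q13-b->q0 q14-a->q4 q14-b->q14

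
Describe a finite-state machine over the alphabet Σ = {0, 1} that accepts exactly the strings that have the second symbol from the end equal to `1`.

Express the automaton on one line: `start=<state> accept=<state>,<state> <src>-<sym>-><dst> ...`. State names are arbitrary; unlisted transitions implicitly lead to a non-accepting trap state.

A DFA must remember the last 2 symbols (since which symbol is second-to-last isn't known until the input ends). Use one state per possible window of the last ≤2 symbols; accept from those whose window starts with `1`.
        0   1  
>  q0   q1  q2 
   q1   q3  q4 
   q2   q5  q6 
   q3   q3  q4 
   q4   q5  q6 
 * q5   q3  q4 
 * q6   q5  q6 
(> = start, * = accepting)

start=q0 accept=q5,q6 q0-0->q1 q0-1->q2 q1-0->q3 q1-1->q4 q2-0->q5 q2-1->q6 q3-0->q3 q3-1->q4 q4-0->q5 q4-1->q6 q5-0->q3 q5-1->q4 q6-0->q5 q6-1->q6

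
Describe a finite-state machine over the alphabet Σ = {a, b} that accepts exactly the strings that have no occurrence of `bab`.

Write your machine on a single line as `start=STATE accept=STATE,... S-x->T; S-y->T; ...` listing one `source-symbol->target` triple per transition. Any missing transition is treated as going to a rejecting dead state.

This is the complement of 'contains `bab`'. Use the same substring-matching states — q0 through q3 holding how much of `bab` has just been matched — but flip the accepting set: everything except the trap q3 accepts.
4 states suffice.
        a   b  
>* q0   q0  q1 
 * q1   q2  q1 
 * q2   q0  q3 
   q3   q3  q3 
(> = start, * = accepting)

start=q0; accept=q0,q1,q2; q0-a->q0; q0-b->q1; q1-a->q2; q1-b->q1; q2-a->q0; q2-b->q3; q3-a->q3; q3-b->q3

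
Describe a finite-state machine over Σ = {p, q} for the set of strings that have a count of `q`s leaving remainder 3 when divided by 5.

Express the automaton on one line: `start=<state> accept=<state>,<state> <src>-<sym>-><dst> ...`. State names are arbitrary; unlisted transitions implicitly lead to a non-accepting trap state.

The only thing that matters is how many `q`s have appeared, reduced mod 5. Use one state per residue: S0 for 0, …, S4 for 4. Reading `q` moves to the next residue; anything else stays put. S3 is accepting.
With 5 states:
        p   q  
>  S0   S0  S1 
   S1   S1  S2 
   S2   S2  S3 
 * S3   S3  S4 
   S4   S4  S0 
(> = start, * = accepting)

start=S0 accept=S3 S0-p->S0 S0-q->S1 S1-p->S1 S1-q->S2 S2-p->S2 S2-q->S3 S3-p->S3 S3-q->S4 S4-p->S4 S4-q->S0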